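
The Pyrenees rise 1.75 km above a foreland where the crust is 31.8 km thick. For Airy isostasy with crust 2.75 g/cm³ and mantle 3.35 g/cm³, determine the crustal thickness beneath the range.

Root depth r = h ρ_c / (ρ_m − ρ_c) = 1.75 km × 2.75 / 0.6 = 8.021 km.
Total thickness = T + h + r = 31.8 km + 1.75 km + 8.021 km = 41.6 km.

41.6 km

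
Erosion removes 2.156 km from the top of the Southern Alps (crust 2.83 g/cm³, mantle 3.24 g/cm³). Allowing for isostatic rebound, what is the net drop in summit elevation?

0.273 km

Rebound u = e ρ_c/ρ_m = 2.156 km × 2.83/3.24 = 1.883 km.
Net surface drop = e − u = 2.156 km − 1.883 km = e (ρ_m − ρ_c)/ρ_m = 0.273 km.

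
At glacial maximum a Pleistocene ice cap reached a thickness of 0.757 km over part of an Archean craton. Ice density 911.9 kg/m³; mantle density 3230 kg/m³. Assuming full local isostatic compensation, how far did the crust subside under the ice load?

0.214 km

Isostatic balance requires: the ice load ρ_ice t is balanced by mantle displaced below, ρ_m s.
s = t ρ_ice / ρ_m = 0.757 km × 911.9/3230 = 0.214 km.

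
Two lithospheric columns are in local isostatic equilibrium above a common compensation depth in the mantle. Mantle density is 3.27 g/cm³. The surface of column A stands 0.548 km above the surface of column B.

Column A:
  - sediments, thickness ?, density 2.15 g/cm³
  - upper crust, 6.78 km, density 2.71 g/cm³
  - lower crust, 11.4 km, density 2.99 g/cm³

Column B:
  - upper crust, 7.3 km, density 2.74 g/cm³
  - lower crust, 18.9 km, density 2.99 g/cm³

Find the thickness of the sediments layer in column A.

Take the compensation level at the base of the deeper column (depth z_c below the surface of column A) and equate Σ ρ_i t_i down to z_c; mantle fills any gap and the z_c terms cancel.
Column A: x×2.15 + 6.78×2.71 + 11.4×2.99 + (z_c − 18.18 − x)×3.27
Column B: 0.548×0 + 7.3×2.74 + 18.9×2.99 + (z_c − 0.548 − 26.2)×3.27
The z_c×3.27 term appears on both sides and cancels. Collect the known terms of each column as K = Σ(ρt)_known − 3.27 × (depth of known layers): K_A = 52.4598 − 3.27×18.18 = −6.9888; K_B = 76.513 − 3.27×(0.548 + 26.2) = −10.95296.
Balance: K_A − x×(3.27 − 2.15) = K_B, so x = (K_A − K_B)/(3.27 − 2.15) = 3.96416/1.12 = 3.54 km.

3.54 km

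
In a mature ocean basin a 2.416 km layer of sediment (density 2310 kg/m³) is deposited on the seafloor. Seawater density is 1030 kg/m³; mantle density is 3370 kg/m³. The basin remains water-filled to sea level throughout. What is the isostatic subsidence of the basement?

Submarine loading: the sediment displaces seawater, and the subsidence is in turn flooded, so s (ρ_m − ρ_w) = t (ρ_sed − ρ_w).
s = 2.416 km × (2310 − 1030) / (3370 − 1030) = 1.32 km.

1.32 km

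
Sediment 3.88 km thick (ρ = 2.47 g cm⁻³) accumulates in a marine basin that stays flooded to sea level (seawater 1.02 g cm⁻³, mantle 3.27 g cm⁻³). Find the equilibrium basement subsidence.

Submarine loading: the sediment displaces seawater, and the subsidence is in turn flooded, so s (ρ_m − ρ_w) = t (ρ_sed − ρ_w).
s = 3.88 km × (2.47 − 1.02) / (3.27 − 1.02) = 2.5 km.

2.5 km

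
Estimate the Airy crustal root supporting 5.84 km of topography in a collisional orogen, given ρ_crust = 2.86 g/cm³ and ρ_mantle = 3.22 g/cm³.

46.4 km

Equating mass per unit area of the two columns: the weight of the topography is balanced by the buoyancy of the root, ρ_c h = (ρ_m − ρ_c) r.
r = h · ρ_c / (ρ_m − ρ_c) = 5.84 km × 2.86 / (3.22 − 2.86) = 46.4 km.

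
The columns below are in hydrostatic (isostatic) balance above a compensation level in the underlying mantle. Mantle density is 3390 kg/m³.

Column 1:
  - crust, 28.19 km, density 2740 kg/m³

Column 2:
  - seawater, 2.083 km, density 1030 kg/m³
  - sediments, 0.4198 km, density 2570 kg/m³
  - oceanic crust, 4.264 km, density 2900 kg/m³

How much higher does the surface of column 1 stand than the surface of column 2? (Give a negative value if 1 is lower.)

3.24 km

For any compensation level in the mantle, the mantle terms cancel and isostasy reduces to e = (Σt_1 − Σt_2) − (Σ(ρt)_1 − Σ(ρt)_2) / ρ_m.
Σt_1 = 28.19 km; Σt_2 = 6.7668 km; Σ(ρt)_1 = 77240.6; Σ(ρt)_2 = 15589.976 (in km·kg/m³).
e = (28.19 − 6.7668) − (77240.6 − 15589.976) / 3390 = 3.24 km.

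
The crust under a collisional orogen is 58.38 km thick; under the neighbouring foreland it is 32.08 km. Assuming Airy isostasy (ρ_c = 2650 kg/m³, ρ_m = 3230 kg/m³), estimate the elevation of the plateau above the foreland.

Excess crust Δ = 58.38 km − 32.08 km = 26.3 km, split between elevation h and root r with h + r = Δ.
Airy balance ρ_c h = (ρ_m − ρ_c) r gives r = h ρ_c/(ρ_m − ρ_c), so h (1 + ρ_c/(ρ_m − ρ_c)) = Δ, i.e. h = Δ (ρ_m − ρ_c)/ρ_m.
h = 26.3 km × 580/3230 = 4.72 km.

4.72 km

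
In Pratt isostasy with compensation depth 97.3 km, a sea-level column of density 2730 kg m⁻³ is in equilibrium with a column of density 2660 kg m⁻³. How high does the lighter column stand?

2.56 km

ρ_ref D = ρ (D + h) → h = D (ρ_ref − ρ)/ρ.
h = 97.3 km × (2730 − 2660)/2660 = 2.56 km.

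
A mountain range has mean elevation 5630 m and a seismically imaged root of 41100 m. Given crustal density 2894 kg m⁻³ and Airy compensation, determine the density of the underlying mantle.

Airy balance: ρ_c h = (ρ_m − ρ_c) r → ρ_m = ρ_c (1 + h/r).
ρ_m = 2894 × (1 + 5630 m/41100 m) = 3290 kg m⁻³.

3290 kg m⁻³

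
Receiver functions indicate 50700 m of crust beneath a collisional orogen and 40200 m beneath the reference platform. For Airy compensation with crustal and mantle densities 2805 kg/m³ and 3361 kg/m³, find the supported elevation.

1740 m

Excess crust Δ = 50700 m − 40200 m = 10500 m, split between elevation h and root r with h + r = Δ.
Airy balance ρ_c h = (ρ_m − ρ_c) r gives r = h ρ_c/(ρ_m − ρ_c), so h (1 + ρ_c/(ρ_m − ρ_c)) = Δ, i.e. h = Δ (ρ_m − ρ_c)/ρ_m.
h = 10500 m × 556/3361 = 1740 m.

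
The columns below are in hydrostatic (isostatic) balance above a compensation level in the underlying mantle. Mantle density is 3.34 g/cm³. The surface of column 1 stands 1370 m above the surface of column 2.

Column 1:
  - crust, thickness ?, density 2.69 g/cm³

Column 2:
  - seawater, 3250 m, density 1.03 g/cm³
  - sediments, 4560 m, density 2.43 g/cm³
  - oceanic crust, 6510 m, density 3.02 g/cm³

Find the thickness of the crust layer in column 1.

28200 m

Take the compensation level at the base of the deeper column (depth z_c below the surface of column 1) and equate Σ ρ_i t_i down to z_c; mantle fills any gap and the z_c terms cancel.
Column 1: x×2.69 + (z_c − 0 − x)×3.34
Column 2: 1370×0 + 3250×1.03 + 4560×2.43 + 6510×3.02 + (z_c − 1370 − 14320)×3.34
The z_c×3.34 term appears on both sides and cancels. Collect the known terms of each column as K = Σ(ρt)_known − 3.34 × (depth of known layers): K_1 = 0 − 3.34×0 = 0; K_2 = 34088.5 − 3.34×(1370 + 14320) = −18316.1.
Balance: K_1 − x×(3.34 − 2.69) = K_2, so x = (K_1 − K_2)/(3.34 − 2.69) = 18316.1/0.65 = 28200 m.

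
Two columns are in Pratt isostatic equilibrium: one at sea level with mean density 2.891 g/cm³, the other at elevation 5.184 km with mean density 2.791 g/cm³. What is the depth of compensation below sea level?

ρ_ref D = ρ (D + h) → D (ρ_ref − ρ) = ρ h.
D = ρ h/(ρ_ref − ρ) = 2.791 × 5.184 km/(2.891 − 2.791) = 145 km.

145 km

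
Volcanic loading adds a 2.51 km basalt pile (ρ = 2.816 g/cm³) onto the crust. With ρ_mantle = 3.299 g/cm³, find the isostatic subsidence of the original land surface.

Subaerial loading: s = t ρ_load / ρ_m.
s = 2.51 km × 2.816/3.299 = 2.14 km.

2.14 km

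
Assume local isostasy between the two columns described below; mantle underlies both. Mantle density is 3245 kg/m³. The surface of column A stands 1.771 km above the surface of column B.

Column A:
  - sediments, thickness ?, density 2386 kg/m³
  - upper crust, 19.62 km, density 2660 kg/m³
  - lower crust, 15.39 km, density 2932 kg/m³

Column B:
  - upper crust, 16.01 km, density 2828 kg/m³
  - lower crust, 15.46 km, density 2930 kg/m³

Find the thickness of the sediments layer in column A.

Take the compensation level at the base of the deeper column (depth z_c below the surface of column A) and equate Σ ρ_i t_i down to z_c; mantle fills any gap and the z_c terms cancel.
Column A: x×2386 + 19.62×2660 + 15.39×2932 + (z_c − 35.01 − x)×3245
Column B: 1.771×0 + 16.01×2828 + 15.46×2930 + (z_c − 1.771 − 31.47)×3245
The z_c×3245 term appears on both sides and cancels. Collect the known terms of each column as K = Σ(ρt)_known − 3245 × (depth of known layers): K_A = 97312.68 − 3245×35.01 = −16294.77; K_B = 90574.08 − 3245×(1.771 + 31.47) = −17292.965.
Balance: K_A − x×(3245 − 2386) = K_B, so x = (K_A − K_B)/(3245 − 2386) = 998.195/859 = 1.16 km.

1.16 km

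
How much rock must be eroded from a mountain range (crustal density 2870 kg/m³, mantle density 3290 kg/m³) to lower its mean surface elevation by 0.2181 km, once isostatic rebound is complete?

1.71 km

Net drop Δ = e − u = e − e ρ_c/ρ_m = e (ρ_m − ρ_c)/ρ_m.
e = Δ ρ_m/(ρ_m − ρ_c) = 0.2181 km × 3290/420 = 1.71 km.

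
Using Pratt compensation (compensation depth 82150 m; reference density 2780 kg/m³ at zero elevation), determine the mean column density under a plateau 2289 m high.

Pratt balance: ρ_ref D = ρ (D + h).
ρ = ρ_ref D/(D + h) = 2780 × 82150 m/(82150 m + 2289 m) = 2700 kg/m³.

2700 kg/m³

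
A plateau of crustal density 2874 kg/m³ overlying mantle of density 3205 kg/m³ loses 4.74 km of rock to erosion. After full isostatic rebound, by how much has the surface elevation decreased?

0.49 km

Rebound u = e ρ_c/ρ_m = 4.74 km × 2874/3205 = 4.25 km.
Net surface drop = e − u = 4.74 km − 4.25 km = e (ρ_m − ρ_c)/ρ_m = 0.49 km.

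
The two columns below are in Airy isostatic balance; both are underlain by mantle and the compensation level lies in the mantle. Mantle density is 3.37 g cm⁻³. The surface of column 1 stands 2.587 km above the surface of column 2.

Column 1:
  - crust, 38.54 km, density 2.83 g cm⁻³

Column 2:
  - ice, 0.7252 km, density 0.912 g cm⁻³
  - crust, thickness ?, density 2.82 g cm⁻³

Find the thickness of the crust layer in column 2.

18.7 km

Take the compensation level at the base of the deeper column (depth z_c below the surface of column 1) and equate Σ ρ_i t_i down to z_c; mantle fills any gap and the z_c terms cancel.
Column 1: 38.54×2.83 + (z_c − 38.54)×3.37
Column 2: 2.587×0 + 0.7252×0.912 + x×2.82 + (z_c − 2.587 − 0.7252 − x)×3.37
The z_c×3.37 term appears on both sides and cancels. Collect the known terms of each column as K = Σ(ρt)_known − 3.37 × (depth of known layers): K_1 = 109.0682 − 3.37×38.54 = −20.8116; K_2 = 0.6613824 − 3.37×(2.587 + 0.7252) = −10.5007316.
Balance: K_1 = K_2 − x×(3.37 − 2.82), so x = (K_2 − K_1)/(3.37 − 2.82) = 10.3109/0.55 = 18.7 km.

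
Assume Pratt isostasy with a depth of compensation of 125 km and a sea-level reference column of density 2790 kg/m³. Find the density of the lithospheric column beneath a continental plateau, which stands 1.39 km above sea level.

2760 kg/m³

Pratt balance: ρ_ref D = ρ (D + h).
ρ = ρ_ref D/(D + h) = 2790 × 125 km/(125 km + 1.39 km) = 2760 kg/m³.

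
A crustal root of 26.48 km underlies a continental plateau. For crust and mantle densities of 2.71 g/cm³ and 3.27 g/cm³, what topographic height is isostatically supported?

Equating mass per unit area of the two columns: ρ_c h = (ρ_m − ρ_c) r.
h = r (ρ_m − ρ_c) / ρ_c = 26.48 km × (3.27 − 2.71) / 2.71 = 5.47 km.

5.47 km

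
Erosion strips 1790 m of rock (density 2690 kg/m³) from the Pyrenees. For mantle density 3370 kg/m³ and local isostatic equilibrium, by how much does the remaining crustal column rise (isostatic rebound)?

1430 m

Unloading: uplift u = e ρ_c/ρ_m = 1790 m × 2690/3370 = 1430 m.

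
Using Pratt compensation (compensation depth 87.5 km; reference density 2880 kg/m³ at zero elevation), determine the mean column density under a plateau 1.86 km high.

2820 kg/m³

Pratt balance: ρ_ref D = ρ (D + h).
ρ = ρ_ref D/(D + h) = 2880 × 87.5 km/(87.5 km + 1.86 km) = 2820 kg/m³.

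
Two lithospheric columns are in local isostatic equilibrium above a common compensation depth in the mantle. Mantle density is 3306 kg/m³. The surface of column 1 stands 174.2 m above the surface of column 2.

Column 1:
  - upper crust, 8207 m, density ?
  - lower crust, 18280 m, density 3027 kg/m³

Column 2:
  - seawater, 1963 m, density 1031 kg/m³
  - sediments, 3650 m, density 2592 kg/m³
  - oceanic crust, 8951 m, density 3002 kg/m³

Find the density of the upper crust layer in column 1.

2660 kg/m³

Take the compensation level at the base of the deeper column (depth z_c below the surface of column 1) and equate Σ ρ_i t_i down to z_c; mantle fills any gap and the z_c terms cancel.
Column 1: 8207×ρ + 18280×3027 + (z_c − 26487)×3306
Column 2: 174.2×0 + 1963×1031 + 3650×2592 + 8951×3002 + (z_c − 174.2 − 14564)×3306
The z_c×3306 term appears on both sides and cancels. Collect the known terms of each column as K = Σ(ρt)_known − 3306 × (depth of known layers): K_1 = 55333560 − 3306×26487 = −32232462; K_2 = 38355555 − 3306×(174.2 + 14564) = −10368934.2.
Balance: K_1 + 8207×ρ = K_2, so ρ = (K_2 − K_1)/8207 = 21863500/8207 = 2660 kg/m³.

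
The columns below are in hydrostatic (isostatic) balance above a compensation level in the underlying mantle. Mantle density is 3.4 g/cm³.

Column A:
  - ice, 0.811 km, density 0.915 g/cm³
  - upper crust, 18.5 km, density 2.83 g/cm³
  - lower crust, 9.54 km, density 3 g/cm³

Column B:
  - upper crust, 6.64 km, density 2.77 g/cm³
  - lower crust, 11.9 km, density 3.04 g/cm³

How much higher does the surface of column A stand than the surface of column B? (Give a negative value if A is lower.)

2.33 km

For any compensation level in the mantle, the mantle terms cancel and isostasy reduces to e = (Σt_A − Σt_B) − (Σ(ρt)_A − Σ(ρt)_B) / ρ_m.
Σt_A = 28.851 km; Σt_B = 18.54 km; Σ(ρt)_A = 81.717065; Σ(ρt)_B = 54.5688 (in km·g/cm³).
e = (28.851 − 18.54) − (81.717065 − 54.5688) / 3.4 = 2.33 km.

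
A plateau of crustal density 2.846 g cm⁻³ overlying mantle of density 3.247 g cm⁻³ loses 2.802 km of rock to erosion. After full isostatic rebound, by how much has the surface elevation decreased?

0.346 km

Rebound u = e ρ_c/ρ_m = 2.802 km × 2.846/3.247 = 2.456 km.
Net surface drop = e − u = 2.802 km − 2.456 km = e (ρ_m − ρ_c)/ρ_m = 0.346 km.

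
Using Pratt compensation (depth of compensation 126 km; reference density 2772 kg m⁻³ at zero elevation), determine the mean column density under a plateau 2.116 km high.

Pratt balance: ρ_ref D = ρ (D + h).
ρ = ρ_ref D/(D + h) = 2772 × 126 km/(126 km + 2.116 km) = 2730 kg m⁻³.

2730 kg m⁻³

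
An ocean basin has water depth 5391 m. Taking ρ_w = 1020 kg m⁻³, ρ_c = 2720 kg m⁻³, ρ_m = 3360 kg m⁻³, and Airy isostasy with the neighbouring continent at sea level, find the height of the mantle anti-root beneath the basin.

Balancing pressure at the compensation depth: replacing crust with seawater at the top is compensated by replacing crust with mantle at the base: d (ρ_c − ρ_w) = a (ρ_m − ρ_c).
a = d (ρ_c − ρ_w)/(ρ_m − ρ_c) = 5391 m × 1700/640 = 14300 m.

14300 m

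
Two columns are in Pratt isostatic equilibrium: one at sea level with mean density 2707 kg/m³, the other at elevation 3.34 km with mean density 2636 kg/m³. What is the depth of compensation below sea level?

124 km

ρ_ref D = ρ (D + h) → D (ρ_ref − ρ) = ρ h.
D = ρ h/(ρ_ref − ρ) = 2636 × 3.34 km/(2707 − 2636) = 124 km.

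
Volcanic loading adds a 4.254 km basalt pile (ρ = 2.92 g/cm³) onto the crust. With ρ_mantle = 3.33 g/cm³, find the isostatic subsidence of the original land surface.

Subaerial loading: s = t ρ_load / ρ_m.
s = 4.254 km × 2.92/3.33 = 3.73 km.

3.73 km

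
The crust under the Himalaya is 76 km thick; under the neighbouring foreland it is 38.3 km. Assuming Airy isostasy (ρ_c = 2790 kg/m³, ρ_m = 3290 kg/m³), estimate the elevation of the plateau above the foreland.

Excess crust Δ = 76 km − 38.3 km = 37.7 km, split between elevation h and root r with h + r = Δ.
Airy balance ρ_c h = (ρ_m − ρ_c) r gives r = h ρ_c/(ρ_m − ρ_c), so h (1 + ρ_c/(ρ_m − ρ_c)) = Δ, i.e. h = Δ (ρ_m − ρ_c)/ρ_m.
h = 37.7 km × 500/3290 = 5.73 km.

5.73 km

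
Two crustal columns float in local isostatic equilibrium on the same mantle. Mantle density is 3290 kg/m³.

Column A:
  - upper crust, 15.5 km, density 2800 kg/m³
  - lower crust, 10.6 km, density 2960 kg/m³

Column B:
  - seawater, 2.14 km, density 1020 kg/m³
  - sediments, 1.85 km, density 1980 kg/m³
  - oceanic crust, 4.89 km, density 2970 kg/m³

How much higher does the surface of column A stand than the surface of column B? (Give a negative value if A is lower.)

For any compensation level in the mantle, the mantle terms cancel and isostasy reduces to e = (Σt_A − Σt_B) − (Σ(ρt)_A − Σ(ρt)_B) / ρ_m.
Σt_A = 26.1 km; Σt_B = 8.88 km; Σ(ρt)_A = 74776; Σ(ρt)_B = 20369.1 (in km·kg/m³).
e = (26.1 − 8.88) − (74776 − 20369.1) / 3290 = 0.683 km.

0.683 km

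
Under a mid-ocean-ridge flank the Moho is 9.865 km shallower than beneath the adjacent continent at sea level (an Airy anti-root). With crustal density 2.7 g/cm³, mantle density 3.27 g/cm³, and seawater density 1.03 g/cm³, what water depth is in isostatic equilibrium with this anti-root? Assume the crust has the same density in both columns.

3.37 km

Replacing a thickness d of crust by seawater at the top must be balanced by replacing crust with mantle at the base: d (ρ_c − ρ_w) = a (ρ_m − ρ_c).
d = a (ρ_m − ρ_c)/(ρ_c − ρ_w) = 9.865 km × 0.57/1.67 = 3.37 km.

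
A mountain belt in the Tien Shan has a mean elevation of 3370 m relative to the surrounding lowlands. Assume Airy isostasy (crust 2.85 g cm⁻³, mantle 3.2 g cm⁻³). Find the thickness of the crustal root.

Balancing pressure at the compensation depth: the weight of the topography is balanced by the buoyancy of the root, ρ_c h = (ρ_m − ρ_c) r.
r = h · ρ_c / (ρ_m − ρ_c) = 3370 m × 2.85 / (3.2 − 2.85) = 27400 m.

27400 m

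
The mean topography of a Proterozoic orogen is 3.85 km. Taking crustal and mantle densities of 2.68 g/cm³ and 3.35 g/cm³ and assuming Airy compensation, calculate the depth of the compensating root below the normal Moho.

In Airy isostatic equilibrium: the weight of the topography is balanced by the buoyancy of the root, ρ_c h = (ρ_m − ρ_c) r.
r = h · ρ_c / (ρ_m − ρ_c) = 3.85 km × 2.68 / (3.35 − 2.68) = 15.4 km.

15.4 km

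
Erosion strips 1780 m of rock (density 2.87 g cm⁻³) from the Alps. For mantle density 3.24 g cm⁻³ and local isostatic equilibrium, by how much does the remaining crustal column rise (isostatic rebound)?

Unloading: uplift u = e ρ_c/ρ_m = 1780 m × 2.87/3.24 = 1580 m.

1580 m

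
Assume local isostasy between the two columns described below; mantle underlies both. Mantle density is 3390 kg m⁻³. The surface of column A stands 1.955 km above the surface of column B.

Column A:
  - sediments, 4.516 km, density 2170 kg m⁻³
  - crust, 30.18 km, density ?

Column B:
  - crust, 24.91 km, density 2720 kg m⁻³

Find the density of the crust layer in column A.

2800 kg m⁻³

Take the compensation level at the base of the deeper column (depth z_c below the surface of column A) and equate Σ ρ_i t_i down to z_c; mantle fills any gap and the z_c terms cancel.
Column A: 4.516×2170 + 30.18×ρ + (z_c − 34.696)×3390
Column B: 1.955×0 + 24.91×2720 + (z_c − 1.955 − 24.91)×3390
The z_c×3390 term appears on both sides and cancels. Collect the known terms of each column as K = Σ(ρt)_known − 3390 × (depth of known layers): K_A = 9799.72 − 3390×34.696 = −107819.72; K_B = 67755.2 − 3390×(1.955 + 24.91) = −23317.15.
Balance: K_A + 30.18×ρ = K_B, so ρ = (K_B − K_A)/30.18 = 84502.6/30.18 = 2800 kg m⁻³.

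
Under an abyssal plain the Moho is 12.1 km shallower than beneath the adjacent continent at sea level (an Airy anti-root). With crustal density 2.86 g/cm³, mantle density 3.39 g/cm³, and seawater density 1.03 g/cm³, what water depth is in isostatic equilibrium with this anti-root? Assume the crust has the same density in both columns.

3.5 km

Replacing a thickness d of crust by seawater at the top must be balanced by replacing crust with mantle at the base: d (ρ_c − ρ_w) = a (ρ_m − ρ_c).
d = a (ρ_m − ρ_c)/(ρ_c − ρ_w) = 12.1 km × 0.53/1.83 = 3.5 km.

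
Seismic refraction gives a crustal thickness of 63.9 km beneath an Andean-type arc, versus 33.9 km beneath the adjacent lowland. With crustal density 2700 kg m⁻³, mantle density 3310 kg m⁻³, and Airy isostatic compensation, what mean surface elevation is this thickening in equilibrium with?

5.53 km

Excess crust Δ = 63.9 km − 33.9 km = 30 km, split between elevation h and root r with h + r = Δ.
Airy balance ρ_c h = (ρ_m − ρ_c) r gives r = h ρ_c/(ρ_m − ρ_c), so h (1 + ρ_c/(ρ_m − ρ_c)) = Δ, i.e. h = Δ (ρ_m − ρ_c)/ρ_m.
h = 30 km × 610/3310 = 5.53 km.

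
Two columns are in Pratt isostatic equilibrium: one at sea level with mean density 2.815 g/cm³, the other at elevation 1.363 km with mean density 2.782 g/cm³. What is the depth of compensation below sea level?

115 km

ρ_ref D = ρ (D + h) → D (ρ_ref − ρ) = ρ h.
D = ρ h/(ρ_ref − ρ) = 2.782 × 1.363 km/(2.815 − 2.782) = 115 km.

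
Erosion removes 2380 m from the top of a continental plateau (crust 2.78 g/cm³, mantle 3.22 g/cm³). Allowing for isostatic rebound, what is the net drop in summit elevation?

Rebound u = e ρ_c/ρ_m = 2380 m × 2.78/3.22 = 2055 m.
Net surface drop = e − u = 2380 m − 2055 m = e (ρ_m − ρ_c)/ρ_m = 325 m.

325 m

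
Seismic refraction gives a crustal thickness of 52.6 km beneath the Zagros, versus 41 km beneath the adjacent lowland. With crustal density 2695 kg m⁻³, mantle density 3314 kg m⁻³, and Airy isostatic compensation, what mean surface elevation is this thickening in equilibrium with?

Excess crust Δ = 52.6 km − 41 km = 11.6 km, split between elevation h and root r with h + r = Δ.
Airy balance ρ_c h = (ρ_m − ρ_c) r gives r = h ρ_c/(ρ_m − ρ_c), so h (1 + ρ_c/(ρ_m − ρ_c)) = Δ, i.e. h = Δ (ρ_m − ρ_c)/ρ_m.
h = 11.6 km × 619/3314 = 2.17 km.

2.17 km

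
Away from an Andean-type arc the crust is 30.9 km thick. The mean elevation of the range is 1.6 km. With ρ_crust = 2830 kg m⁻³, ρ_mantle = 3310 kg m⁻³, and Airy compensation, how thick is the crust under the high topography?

Root depth r = h ρ_c / (ρ_m − ρ_c) = 1.6 km × 2830 / 480 = 9.433 km.
Total thickness = T + h + r = 30.9 km + 1.6 km + 9.433 km = 41.9 km.

41.9 km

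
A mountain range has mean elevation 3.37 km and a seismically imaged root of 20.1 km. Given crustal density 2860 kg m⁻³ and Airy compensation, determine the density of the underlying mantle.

Airy balance: ρ_c h = (ρ_m − ρ_c) r → ρ_m = ρ_c (1 + h/r).
ρ_m = 2860 × (1 + 3.37 km/20.1 km) = 3340 kg m⁻³.

3340 kg m⁻³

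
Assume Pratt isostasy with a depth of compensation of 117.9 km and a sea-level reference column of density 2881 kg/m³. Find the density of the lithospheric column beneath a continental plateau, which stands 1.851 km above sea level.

Pratt balance: ρ_ref D = ρ (D + h).
ρ = ρ_ref D/(D + h) = 2881 × 117.9 km/(117.9 km + 1.851 km) = 2840 kg/m³.

2840 kg/m³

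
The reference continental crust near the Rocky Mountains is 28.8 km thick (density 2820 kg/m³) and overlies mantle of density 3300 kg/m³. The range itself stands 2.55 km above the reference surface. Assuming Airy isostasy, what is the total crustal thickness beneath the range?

46.3 km

Root depth r = h ρ_c / (ρ_m − ρ_c) = 2.55 km × 2820 / 480 = 14.98 km.
Total thickness = T + h + r = 28.8 km + 2.55 km + 14.98 km = 46.3 km.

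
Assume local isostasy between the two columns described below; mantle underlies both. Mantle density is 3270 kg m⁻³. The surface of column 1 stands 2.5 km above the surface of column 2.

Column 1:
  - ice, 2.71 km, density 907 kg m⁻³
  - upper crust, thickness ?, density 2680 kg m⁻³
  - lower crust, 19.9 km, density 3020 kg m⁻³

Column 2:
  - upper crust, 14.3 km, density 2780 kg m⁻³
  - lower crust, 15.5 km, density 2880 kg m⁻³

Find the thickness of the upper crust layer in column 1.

16.7 km

Take the compensation level at the base of the deeper column (depth z_c below the surface of column 1) and equate Σ ρ_i t_i down to z_c; mantle fills any gap and the z_c terms cancel.
Column 1: 2.71×907 + x×2680 + 19.9×3020 + (z_c − 22.61 − x)×3270
Column 2: 2.5×0 + 14.3×2780 + 15.5×2880 + (z_c − 2.5 − 29.8)×3270
The z_c×3270 term appears on both sides and cancels. Collect the known terms of each column as K = Σ(ρt)_known − 3270 × (depth of known layers): K_1 = 62555.97 − 3270×22.61 = −11378.73; K_2 = 84394 − 3270×(2.5 + 29.8) = −21227.
Balance: K_1 − x×(3270 − 2680) = K_2, so x = (K_1 − K_2)/(3270 − 2680) = 9848.27/590 = 16.7 km.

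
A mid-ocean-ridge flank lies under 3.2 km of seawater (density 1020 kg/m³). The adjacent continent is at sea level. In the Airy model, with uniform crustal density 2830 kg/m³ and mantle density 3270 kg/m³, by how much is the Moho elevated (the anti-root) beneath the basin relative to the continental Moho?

By Archimedes' principle applied to the lithosphere: replacing crust with seawater at the top is compensated by replacing crust with mantle at the base: d (ρ_c − ρ_w) = a (ρ_m − ρ_c).
a = d (ρ_c − ρ_w)/(ρ_m − ρ_c) = 3.2 km × 1810/440 = 13.2 km.

13.2 km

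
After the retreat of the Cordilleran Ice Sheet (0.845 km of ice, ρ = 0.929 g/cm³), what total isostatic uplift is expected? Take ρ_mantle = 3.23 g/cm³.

Removing the load lets mantle flow back in; uplift u satisfies ρ_ice t = ρ_m u.
u = t ρ_ice/ρ_m = 0.845 km × 0.929/3.23 = 0.243 km.

0.243 km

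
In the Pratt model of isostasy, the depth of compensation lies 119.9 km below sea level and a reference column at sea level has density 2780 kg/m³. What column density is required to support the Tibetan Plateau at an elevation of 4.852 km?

Pratt balance: ρ_ref D = ρ (D + h).
ρ = ρ_ref D/(D + h) = 2780 × 119.9 km/(119.9 km + 4.852 km) = 2670 kg/m³.

2670 kg/m³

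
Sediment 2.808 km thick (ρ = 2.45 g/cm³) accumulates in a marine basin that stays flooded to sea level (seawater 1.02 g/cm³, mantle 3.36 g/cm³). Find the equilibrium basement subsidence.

Submarine loading: the sediment displaces seawater, and the subsidence is in turn flooded, so s (ρ_m − ρ_w) = t (ρ_sed − ρ_w).
s = 2.808 km × (2.45 − 1.02) / (3.36 − 1.02) = 1.72 km.

1.72 km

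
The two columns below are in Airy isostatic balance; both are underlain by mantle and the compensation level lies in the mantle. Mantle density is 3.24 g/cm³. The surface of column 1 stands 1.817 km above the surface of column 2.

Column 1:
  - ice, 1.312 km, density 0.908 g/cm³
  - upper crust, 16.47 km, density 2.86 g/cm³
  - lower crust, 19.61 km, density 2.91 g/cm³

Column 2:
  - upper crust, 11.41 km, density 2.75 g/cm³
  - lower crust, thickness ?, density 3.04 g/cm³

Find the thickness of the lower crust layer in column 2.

21.6 km

Take the compensation level at the base of the deeper column (depth z_c below the surface of column 1) and equate Σ ρ_i t_i down to z_c; mantle fills any gap and the z_c terms cancel.
Column 1: 1.312×0.908 + 16.47×2.86 + 19.61×2.91 + (z_c − 37.392)×3.24
Column 2: 1.817×0 + 11.41×2.75 + x×3.04 + (z_c − 1.817 − 11.41 − x)×3.24
The z_c×3.24 term appears on both sides and cancels. Collect the known terms of each column as K = Σ(ρt)_known − 3.24 × (depth of known layers): K_1 = 105.360596 − 3.24×37.392 = −15.789484; K_2 = 31.3775 − 3.24×(1.817 + 11.41) = −11.47798.
Balance: K_1 = K_2 − x×(3.24 − 3.04), so x = (K_2 − K_1)/(3.24 − 3.04) = 4.3115/0.2 = 21.6 km.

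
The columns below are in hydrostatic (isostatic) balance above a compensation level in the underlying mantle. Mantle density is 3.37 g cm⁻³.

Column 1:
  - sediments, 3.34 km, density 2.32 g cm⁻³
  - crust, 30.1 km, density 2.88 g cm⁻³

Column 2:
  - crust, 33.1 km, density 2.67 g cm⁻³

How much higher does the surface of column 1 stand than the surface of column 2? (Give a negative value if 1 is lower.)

For any compensation level in the mantle, the mantle terms cancel and isostasy reduces to e = (Σt_1 − Σt_2) − (Σ(ρt)_1 − Σ(ρt)_2) / ρ_m.
Σt_1 = 33.44 km; Σt_2 = 33.1 km; Σ(ρt)_1 = 94.4368; Σ(ρt)_2 = 88.377 (in km·g cm⁻³).
e = (33.44 − 33.1) − (94.4368 − 88.377) / 3.37 = −1.46 km.

−1.46 km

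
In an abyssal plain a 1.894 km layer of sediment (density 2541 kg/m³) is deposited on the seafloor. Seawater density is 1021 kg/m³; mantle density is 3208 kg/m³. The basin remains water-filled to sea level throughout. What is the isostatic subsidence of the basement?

Submarine loading: the sediment displaces seawater, and the subsidence is in turn flooded, so s (ρ_m − ρ_w) = t (ρ_sed − ρ_w).
s = 1.894 km × (2541 − 1021) / (3208 − 1021) = 1.32 km.

1.32 km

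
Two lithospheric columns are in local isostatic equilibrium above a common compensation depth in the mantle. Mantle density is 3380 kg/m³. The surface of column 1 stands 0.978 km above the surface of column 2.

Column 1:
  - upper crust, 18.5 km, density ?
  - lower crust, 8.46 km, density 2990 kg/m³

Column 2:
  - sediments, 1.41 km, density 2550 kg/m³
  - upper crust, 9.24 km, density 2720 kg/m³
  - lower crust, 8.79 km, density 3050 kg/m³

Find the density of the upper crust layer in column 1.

Take the compensation level at the base of the deeper column (depth z_c below the surface of column 1) and equate Σ ρ_i t_i down to z_c; mantle fills any gap and the z_c terms cancel.
Column 1: 18.5×ρ + 8.46×2990 + (z_c − 26.96)×3380
Column 2: 0.978×0 + 1.41×2550 + 9.24×2720 + 8.79×3050 + (z_c − 0.978 − 19.44)×3380
The z_c×3380 term appears on both sides and cancels. Collect the known terms of each column as K = Σ(ρt)_known − 3380 × (depth of known layers): K_1 = 25295.4 − 3380×26.96 = −65829.4; K_2 = 55537.8 − 3380×(0.978 + 19.44) = −13475.04.
Balance: K_1 + 18.5×ρ = K_2, so ρ = (K_2 − K_1)/18.5 = 52354.4/18.5 = 2830 kg/m³.

2830 kg/m³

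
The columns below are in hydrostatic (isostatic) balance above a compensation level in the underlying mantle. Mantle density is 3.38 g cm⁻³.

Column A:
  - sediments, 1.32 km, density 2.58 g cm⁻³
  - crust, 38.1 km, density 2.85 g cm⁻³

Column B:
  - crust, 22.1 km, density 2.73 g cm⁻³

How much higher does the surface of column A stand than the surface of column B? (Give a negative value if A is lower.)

For any compensation level in the mantle, the mantle terms cancel and isostasy reduces to e = (Σt_A − Σt_B) − (Σ(ρt)_A − Σ(ρt)_B) / ρ_m.
Σt_A = 39.42 km; Σt_B = 22.1 km; Σ(ρt)_A = 111.9906; Σ(ρt)_B = 60.333 (in km·g cm⁻³).
e = (39.42 − 22.1) − (111.9906 − 60.333) / 3.38 = 2.04 km.

2.04 km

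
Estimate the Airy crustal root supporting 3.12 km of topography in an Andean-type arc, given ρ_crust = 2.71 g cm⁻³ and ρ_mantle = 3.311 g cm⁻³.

Balancing pressure at the compensation depth: the weight of the topography is balanced by the buoyancy of the root, ρ_c h = (ρ_m − ρ_c) r.
r = h · ρ_c / (ρ_m − ρ_c) = 3.12 km × 2.71 / (3.311 − 2.71) = 14.1 km.

14.1 km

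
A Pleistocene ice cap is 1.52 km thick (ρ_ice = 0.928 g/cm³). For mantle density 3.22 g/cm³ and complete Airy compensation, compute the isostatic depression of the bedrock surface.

0.438 km

Balancing pressure at the compensation depth: the ice load ρ_ice t is balanced by mantle displaced below, ρ_m s.
s = t ρ_ice / ρ_m = 1.52 km × 0.928/3.22 = 0.438 km.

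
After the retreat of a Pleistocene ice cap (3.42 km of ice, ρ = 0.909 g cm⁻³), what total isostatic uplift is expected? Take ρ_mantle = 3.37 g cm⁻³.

Removing the load lets mantle flow back in; uplift u satisfies ρ_ice t = ρ_m u.
u = t ρ_ice/ρ_m = 3.42 km × 0.909/3.37 = 0.922 km.

0.922 km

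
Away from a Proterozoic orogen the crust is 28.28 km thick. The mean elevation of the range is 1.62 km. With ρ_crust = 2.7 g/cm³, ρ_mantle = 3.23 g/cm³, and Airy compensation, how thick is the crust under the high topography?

Root depth r = h ρ_c / (ρ_m − ρ_c) = 1.62 km × 2.7 / 0.53 = 8.253 km.
Total thickness = T + h + r = 28.28 km + 1.62 km + 8.253 km = 38.2 km.

38.2 km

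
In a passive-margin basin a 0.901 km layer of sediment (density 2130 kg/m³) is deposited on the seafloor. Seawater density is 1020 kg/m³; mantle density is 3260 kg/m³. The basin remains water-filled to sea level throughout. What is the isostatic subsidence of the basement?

Submarine loading: the sediment displaces seawater, and the subsidence is in turn flooded, so s (ρ_m − ρ_w) = t (ρ_sed − ρ_w).
s = 0.901 km × (2130 − 1020) / (3260 − 1020) = 0.446 km.

0.446 km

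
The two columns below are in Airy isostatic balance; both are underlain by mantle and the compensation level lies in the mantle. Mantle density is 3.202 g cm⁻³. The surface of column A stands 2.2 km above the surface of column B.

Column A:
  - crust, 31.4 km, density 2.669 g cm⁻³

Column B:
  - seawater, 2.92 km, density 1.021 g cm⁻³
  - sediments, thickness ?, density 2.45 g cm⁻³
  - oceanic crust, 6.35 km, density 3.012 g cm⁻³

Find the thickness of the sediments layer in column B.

Take the compensation level at the base of the deeper column (depth z_c below the surface of column A) and equate Σ ρ_i t_i down to z_c; mantle fills any gap and the z_c terms cancel.
Column A: 31.4×2.669 + (z_c − 31.4)×3.202
Column B: 2.2×0 + 2.92×1.021 + x×2.45 + 6.35×3.012 + (z_c − 2.2 − 9.27 − x)×3.202
The z_c×3.202 term appears on both sides and cancels. Collect the known terms of each column as K = Σ(ρt)_known − 3.202 × (depth of known layers): K_A = 83.8066 − 3.202×31.4 = −16.7362; K_B = 22.10752 − 3.202×(2.2 + 9.27) = −14.61942.
Balance: K_A = K_B − x×(3.202 − 2.45), so x = (K_B − K_A)/(3.202 − 2.45) = 2.11678/0.752 = 2.81 km.

2.81 km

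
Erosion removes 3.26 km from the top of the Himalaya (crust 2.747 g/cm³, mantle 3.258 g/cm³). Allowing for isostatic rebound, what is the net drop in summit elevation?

Rebound u = e ρ_c/ρ_m = 3.26 km × 2.747/3.258 = 2.749 km.
Net surface drop = e − u = 3.26 km − 2.749 km = e (ρ_m − ρ_c)/ρ_m = 0.511 km.

0.511 km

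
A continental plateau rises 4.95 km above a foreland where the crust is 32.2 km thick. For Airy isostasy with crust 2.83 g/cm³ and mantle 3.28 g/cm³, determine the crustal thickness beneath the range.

Root depth r = h ρ_c / (ρ_m − ρ_c) = 4.95 km × 2.83 / 0.45 = 31.13 km.
Total thickness = T + h + r = 32.2 km + 4.95 km + 31.13 km = 68.3 km.

68.3 km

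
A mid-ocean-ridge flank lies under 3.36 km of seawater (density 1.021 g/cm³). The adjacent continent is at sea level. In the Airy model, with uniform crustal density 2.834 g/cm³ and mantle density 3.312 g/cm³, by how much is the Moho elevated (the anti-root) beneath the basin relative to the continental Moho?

12.7 km

Balancing pressure at the compensation depth: replacing crust with seawater at the top is compensated by replacing crust with mantle at the base: d (ρ_c − ρ_w) = a (ρ_m − ρ_c).
a = d (ρ_c − ρ_w)/(ρ_m − ρ_c) = 3.36 km × 1.813/0.478 = 12.7 km.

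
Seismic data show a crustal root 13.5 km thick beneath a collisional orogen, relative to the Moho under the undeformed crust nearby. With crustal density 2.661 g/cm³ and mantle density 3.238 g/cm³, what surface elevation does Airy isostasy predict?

2.93 km

For local isostatic compensation: ρ_c h = (ρ_m − ρ_c) r.
h = r (ρ_m − ρ_c) / ρ_c = 13.5 km × (3.238 − 2.661) / 2.661 = 2.93 km.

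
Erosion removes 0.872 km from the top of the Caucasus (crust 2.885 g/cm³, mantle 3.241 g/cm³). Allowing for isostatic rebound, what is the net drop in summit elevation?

0.0958 km

Rebound u = e ρ_c/ρ_m = 0.872 km × 2.885/3.241 = 0.7762 km.
Net surface drop = e − u = 0.872 km − 0.7762 km = e (ρ_m − ρ_c)/ρ_m = 0.0958 km.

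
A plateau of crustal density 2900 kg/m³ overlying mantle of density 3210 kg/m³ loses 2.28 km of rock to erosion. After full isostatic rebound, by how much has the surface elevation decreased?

Rebound u = e ρ_c/ρ_m = 2.28 km × 2900/3210 = 2.06 km.
Net surface drop = e − u = 2.28 km − 2.06 km = e (ρ_m − ρ_c)/ρ_m = 0.22 km.

0.22 km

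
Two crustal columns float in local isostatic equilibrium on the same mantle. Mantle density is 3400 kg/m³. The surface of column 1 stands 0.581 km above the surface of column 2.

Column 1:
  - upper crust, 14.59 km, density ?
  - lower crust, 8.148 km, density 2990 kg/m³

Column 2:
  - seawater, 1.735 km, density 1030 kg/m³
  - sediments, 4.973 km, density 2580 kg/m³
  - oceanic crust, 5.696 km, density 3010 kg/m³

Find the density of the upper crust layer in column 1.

2780 kg/m³

Take the compensation level at the base of the deeper column (depth z_c below the surface of column 1) and equate Σ ρ_i t_i down to z_c; mantle fills any gap and the z_c terms cancel.
Column 1: 14.59×ρ + 8.148×2990 + (z_c − 22.738)×3400
Column 2: 0.581×0 + 1.735×1030 + 4.973×2580 + 5.696×3010 + (z_c − 0.581 − 12.404)×3400
The z_c×3400 term appears on both sides and cancels. Collect the known terms of each column as K = Σ(ρt)_known − 3400 × (depth of known layers): K_1 = 24362.52 − 3400×22.738 = −52946.68; K_2 = 31762.35 − 3400×(0.581 + 12.404) = −12386.65.
Balance: K_1 + 14.59×ρ = K_2, so ρ = (K_2 − K_1)/14.59 = 40560/14.59 = 2780 kg/m³.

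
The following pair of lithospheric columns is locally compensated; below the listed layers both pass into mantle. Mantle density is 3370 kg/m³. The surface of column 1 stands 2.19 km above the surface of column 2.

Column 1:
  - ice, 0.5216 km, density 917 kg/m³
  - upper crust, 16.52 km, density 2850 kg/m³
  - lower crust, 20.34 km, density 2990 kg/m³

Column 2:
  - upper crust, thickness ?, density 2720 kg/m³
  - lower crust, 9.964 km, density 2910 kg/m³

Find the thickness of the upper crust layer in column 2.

Take the compensation level at the base of the deeper column (depth z_c below the surface of column 1) and equate Σ ρ_i t_i down to z_c; mantle fills any gap and the z_c terms cancel.
Column 1: 0.5216×917 + 16.52×2850 + 20.34×2990 + (z_c − 37.3816)×3370
Column 2: 2.19×0 + x×2720 + 9.964×2910 + (z_c − 2.19 − 9.964 − x)×3370
The z_c×3370 term appears on both sides and cancels. Collect the known terms of each column as K = Σ(ρt)_known − 3370 × (depth of known layers): K_1 = 108376.907 − 3370×37.3816 = −17599.0848; K_2 = 28995.24 − 3370×(2.19 + 9.964) = −11963.74.
Balance: K_1 = K_2 − x×(3370 − 2720), so x = (K_2 − K_1)/(3370 − 2720) = 5635.34/650 = 8.67 km.

8.67 km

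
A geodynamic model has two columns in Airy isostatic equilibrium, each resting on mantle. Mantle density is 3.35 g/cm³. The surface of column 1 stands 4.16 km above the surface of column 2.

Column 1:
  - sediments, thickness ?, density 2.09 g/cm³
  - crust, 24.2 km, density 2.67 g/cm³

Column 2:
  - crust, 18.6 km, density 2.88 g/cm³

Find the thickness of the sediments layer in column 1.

Take the compensation level at the base of the deeper column (depth z_c below the surface of column 1) and equate Σ ρ_i t_i down to z_c; mantle fills any gap and the z_c terms cancel.
Column 1: x×2.09 + 24.2×2.67 + (z_c − 24.2 − x)×3.35
Column 2: 4.16×0 + 18.6×2.88 + (z_c − 4.16 − 18.6)×3.35
The z_c×3.35 term appears on both sides and cancels. Collect the known terms of each column as K = Σ(ρt)_known − 3.35 × (depth of known layers): K_1 = 64.614 − 3.35×24.2 = −16.456; K_2 = 53.568 − 3.35×(4.16 + 18.6) = −22.678.
Balance: K_1 − x×(3.35 − 2.09) = K_2, so x = (K_1 − K_2)/(3.35 − 2.09) = 6.222/1.26 = 4.94 km.

4.94 km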